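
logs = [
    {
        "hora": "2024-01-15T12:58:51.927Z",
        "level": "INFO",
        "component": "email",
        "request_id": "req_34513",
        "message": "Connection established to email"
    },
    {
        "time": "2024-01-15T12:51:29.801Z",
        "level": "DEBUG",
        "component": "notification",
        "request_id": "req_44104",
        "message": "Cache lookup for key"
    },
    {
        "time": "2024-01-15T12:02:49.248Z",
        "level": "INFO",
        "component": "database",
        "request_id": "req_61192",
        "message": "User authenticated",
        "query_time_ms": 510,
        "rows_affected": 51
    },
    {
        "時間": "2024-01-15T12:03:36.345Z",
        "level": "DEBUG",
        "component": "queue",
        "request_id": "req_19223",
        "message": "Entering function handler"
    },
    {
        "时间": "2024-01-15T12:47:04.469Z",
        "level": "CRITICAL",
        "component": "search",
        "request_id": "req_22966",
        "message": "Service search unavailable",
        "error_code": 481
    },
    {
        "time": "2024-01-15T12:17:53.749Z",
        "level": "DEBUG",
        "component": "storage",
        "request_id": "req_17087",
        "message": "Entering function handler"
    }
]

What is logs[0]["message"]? "Connection established to email"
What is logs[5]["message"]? "Entering function handler"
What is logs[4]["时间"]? "2024-01-15T12:47:04.469Z"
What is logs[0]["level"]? "INFO"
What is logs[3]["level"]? "DEBUG"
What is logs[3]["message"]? "Entering function handler"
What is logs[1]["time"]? "2024-01-15T12:51:29.801Z"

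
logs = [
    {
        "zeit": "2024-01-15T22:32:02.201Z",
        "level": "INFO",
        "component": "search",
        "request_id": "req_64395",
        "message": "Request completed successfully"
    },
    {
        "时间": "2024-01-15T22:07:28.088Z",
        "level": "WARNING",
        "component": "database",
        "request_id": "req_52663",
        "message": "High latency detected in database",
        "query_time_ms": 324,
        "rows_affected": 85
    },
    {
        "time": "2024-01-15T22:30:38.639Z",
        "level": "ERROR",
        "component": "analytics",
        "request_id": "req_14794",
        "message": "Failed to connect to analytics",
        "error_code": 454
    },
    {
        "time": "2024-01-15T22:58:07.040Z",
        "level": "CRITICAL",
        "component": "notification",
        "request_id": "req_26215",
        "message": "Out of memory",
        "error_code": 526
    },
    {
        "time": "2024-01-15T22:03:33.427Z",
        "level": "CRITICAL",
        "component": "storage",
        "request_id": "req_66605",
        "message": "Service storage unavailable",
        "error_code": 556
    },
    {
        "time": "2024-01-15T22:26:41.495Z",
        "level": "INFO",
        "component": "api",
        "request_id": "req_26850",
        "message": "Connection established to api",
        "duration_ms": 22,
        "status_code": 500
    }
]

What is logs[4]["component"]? "storage"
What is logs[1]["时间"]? "2024-01-15T22:07:28.088Z"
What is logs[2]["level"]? "ERROR"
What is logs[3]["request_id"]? "req_26215"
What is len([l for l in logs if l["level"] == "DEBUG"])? 0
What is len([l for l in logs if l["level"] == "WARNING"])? 1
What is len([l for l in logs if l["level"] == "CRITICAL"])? 2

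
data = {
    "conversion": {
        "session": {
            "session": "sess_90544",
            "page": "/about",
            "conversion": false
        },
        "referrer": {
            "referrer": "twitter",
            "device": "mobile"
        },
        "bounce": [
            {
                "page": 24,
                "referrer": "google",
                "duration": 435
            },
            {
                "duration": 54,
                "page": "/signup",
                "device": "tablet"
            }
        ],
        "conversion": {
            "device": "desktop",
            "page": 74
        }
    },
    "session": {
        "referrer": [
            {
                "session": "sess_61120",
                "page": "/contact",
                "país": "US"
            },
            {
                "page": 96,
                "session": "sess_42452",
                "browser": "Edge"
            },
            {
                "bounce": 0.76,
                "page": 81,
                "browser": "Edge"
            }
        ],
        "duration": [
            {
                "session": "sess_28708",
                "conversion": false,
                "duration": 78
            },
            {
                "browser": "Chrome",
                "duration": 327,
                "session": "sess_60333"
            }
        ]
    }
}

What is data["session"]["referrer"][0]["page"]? "/contact"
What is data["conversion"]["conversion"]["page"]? 74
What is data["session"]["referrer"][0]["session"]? "sess_61120"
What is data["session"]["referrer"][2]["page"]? 81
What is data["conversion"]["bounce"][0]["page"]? 24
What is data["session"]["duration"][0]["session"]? "sess_28708"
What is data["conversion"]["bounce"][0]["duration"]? 435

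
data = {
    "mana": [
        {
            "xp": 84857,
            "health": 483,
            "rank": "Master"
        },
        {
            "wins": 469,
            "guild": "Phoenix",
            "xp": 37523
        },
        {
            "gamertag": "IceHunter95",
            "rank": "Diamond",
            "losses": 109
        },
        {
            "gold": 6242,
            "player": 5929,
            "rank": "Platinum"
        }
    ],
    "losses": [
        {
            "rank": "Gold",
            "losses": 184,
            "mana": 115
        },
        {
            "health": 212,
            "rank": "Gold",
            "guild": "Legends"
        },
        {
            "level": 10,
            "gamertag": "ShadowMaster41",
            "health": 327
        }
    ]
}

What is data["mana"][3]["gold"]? 6242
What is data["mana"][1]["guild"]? "Phoenix"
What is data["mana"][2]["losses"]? 109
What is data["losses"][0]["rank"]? "Gold"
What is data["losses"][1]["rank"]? "Gold"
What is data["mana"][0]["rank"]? "Master"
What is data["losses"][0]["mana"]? 115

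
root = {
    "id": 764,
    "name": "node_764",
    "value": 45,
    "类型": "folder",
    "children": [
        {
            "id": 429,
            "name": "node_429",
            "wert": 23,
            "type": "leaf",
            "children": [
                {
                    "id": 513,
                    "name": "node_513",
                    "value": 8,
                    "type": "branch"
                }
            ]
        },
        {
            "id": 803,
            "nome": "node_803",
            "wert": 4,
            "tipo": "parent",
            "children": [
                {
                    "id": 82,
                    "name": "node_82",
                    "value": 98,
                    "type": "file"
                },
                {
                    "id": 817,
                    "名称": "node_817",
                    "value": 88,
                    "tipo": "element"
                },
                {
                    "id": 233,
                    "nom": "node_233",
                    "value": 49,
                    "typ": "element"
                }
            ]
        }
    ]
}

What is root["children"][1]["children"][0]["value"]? 98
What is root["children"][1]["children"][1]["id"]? 817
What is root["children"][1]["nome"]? "node_803"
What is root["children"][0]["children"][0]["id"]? 513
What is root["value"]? 45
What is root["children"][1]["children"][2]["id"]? 233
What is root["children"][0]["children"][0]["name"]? "node_513"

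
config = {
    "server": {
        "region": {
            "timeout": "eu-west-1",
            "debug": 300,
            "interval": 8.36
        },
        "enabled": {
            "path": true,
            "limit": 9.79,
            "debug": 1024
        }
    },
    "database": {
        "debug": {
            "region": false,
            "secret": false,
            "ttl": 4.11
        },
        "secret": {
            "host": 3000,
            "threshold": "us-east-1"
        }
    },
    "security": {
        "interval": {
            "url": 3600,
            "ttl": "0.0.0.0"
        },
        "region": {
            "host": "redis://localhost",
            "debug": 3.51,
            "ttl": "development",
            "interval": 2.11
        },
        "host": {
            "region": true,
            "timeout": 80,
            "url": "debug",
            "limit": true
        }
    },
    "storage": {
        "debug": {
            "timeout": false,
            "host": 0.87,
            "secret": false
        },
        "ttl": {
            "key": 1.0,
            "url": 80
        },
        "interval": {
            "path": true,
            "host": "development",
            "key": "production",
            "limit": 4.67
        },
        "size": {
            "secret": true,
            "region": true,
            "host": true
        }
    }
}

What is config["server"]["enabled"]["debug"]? 1024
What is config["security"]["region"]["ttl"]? "development"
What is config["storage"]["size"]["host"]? True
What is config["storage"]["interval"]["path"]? True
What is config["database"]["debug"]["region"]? False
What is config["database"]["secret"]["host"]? 3000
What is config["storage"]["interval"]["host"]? "development"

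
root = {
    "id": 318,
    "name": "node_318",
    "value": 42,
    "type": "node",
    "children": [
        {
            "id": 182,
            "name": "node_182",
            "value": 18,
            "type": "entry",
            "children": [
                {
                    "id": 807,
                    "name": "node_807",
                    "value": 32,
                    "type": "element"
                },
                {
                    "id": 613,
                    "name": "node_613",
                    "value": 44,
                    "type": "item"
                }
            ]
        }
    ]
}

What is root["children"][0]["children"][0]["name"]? "node_807"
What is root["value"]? 42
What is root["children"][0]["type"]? "entry"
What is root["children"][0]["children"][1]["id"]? 613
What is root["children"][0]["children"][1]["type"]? "item"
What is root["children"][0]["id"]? 182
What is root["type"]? "node"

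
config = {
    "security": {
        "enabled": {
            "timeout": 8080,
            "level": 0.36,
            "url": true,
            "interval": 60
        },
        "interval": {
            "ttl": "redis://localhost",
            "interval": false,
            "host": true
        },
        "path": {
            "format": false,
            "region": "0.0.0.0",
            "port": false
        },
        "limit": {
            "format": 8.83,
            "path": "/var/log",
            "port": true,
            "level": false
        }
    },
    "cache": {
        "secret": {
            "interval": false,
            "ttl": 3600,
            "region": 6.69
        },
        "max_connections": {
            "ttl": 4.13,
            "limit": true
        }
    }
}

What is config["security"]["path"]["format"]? False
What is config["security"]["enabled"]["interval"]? 60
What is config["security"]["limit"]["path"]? "/var/log"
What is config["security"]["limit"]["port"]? True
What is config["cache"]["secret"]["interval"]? False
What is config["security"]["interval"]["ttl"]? "redis://localhost"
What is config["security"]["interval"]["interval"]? False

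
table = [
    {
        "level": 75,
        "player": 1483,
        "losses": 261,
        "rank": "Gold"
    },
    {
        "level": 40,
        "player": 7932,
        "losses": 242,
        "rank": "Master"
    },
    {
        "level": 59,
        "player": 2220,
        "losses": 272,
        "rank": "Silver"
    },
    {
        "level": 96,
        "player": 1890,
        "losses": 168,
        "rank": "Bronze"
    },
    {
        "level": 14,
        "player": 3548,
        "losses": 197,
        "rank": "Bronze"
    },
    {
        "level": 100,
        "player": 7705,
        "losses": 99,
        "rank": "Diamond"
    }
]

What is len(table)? 6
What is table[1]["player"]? 7932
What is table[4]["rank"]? "Bronze"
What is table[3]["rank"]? "Bronze"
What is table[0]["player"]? 1483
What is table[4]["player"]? 3548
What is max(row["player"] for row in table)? 7932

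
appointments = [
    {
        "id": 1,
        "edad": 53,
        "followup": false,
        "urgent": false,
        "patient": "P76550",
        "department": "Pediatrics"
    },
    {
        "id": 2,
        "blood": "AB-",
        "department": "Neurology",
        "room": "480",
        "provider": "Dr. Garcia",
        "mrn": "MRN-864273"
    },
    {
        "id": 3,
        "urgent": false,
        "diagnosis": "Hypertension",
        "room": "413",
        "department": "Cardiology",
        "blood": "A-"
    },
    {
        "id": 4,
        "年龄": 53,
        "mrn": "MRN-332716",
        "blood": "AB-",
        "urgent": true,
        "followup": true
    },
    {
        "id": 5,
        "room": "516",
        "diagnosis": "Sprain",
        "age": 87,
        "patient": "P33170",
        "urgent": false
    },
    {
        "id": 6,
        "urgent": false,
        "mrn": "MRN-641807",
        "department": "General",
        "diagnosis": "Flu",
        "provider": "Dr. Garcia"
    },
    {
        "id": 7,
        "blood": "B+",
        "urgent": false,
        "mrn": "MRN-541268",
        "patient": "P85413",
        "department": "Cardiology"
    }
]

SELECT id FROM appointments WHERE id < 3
[1, 2]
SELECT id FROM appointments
[1, 2, 3, 4, 5, 6, 7]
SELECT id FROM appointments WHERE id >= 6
[6, 7]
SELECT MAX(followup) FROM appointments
True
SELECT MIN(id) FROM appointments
1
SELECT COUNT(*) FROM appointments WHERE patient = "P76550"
1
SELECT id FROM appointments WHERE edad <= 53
[1]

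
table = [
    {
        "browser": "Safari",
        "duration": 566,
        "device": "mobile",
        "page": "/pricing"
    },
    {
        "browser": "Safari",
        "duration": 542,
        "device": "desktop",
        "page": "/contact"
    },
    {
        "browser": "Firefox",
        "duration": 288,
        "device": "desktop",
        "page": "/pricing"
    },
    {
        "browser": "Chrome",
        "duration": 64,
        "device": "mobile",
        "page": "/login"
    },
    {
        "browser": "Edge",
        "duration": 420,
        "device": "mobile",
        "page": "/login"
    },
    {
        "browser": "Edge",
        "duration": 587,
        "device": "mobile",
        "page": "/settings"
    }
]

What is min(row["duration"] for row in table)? 64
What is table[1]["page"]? "/contact"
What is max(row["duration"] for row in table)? 587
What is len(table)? 6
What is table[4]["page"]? "/login"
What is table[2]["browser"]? "Firefox"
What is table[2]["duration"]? 288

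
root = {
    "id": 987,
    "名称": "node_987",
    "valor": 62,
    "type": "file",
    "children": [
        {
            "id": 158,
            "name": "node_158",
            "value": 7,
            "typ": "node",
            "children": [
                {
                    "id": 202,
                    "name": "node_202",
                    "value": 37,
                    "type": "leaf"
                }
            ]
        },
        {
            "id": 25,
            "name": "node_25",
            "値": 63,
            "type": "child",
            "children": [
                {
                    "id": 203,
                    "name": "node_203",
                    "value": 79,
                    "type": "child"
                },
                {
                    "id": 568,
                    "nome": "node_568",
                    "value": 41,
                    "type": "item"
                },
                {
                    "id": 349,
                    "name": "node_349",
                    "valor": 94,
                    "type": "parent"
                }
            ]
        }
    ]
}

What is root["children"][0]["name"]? "node_158"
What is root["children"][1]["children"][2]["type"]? "parent"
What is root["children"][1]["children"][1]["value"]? 41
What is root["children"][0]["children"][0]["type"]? "leaf"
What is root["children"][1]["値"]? 63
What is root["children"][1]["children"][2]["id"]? 349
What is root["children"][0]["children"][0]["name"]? "node_202"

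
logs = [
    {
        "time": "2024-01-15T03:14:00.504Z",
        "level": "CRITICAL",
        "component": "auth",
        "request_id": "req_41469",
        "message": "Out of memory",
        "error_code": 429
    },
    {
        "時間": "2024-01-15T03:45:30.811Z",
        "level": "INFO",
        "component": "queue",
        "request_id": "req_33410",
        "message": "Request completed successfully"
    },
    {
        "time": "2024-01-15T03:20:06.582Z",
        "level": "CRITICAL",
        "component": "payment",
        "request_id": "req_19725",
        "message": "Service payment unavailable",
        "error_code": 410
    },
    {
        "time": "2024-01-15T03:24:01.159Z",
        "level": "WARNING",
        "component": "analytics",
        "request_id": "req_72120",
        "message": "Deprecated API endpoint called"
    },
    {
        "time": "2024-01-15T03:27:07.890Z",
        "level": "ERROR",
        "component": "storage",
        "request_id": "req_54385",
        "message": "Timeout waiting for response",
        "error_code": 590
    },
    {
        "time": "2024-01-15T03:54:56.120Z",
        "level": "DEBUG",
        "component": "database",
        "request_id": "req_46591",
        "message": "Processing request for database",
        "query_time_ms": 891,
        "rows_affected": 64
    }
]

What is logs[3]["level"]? "WARNING"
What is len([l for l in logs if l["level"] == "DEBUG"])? 1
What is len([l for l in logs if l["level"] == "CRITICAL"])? 2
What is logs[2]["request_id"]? "req_19725"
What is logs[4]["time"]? "2024-01-15T03:27:07.890Z"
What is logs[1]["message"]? "Request completed successfully"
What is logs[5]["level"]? "DEBUG"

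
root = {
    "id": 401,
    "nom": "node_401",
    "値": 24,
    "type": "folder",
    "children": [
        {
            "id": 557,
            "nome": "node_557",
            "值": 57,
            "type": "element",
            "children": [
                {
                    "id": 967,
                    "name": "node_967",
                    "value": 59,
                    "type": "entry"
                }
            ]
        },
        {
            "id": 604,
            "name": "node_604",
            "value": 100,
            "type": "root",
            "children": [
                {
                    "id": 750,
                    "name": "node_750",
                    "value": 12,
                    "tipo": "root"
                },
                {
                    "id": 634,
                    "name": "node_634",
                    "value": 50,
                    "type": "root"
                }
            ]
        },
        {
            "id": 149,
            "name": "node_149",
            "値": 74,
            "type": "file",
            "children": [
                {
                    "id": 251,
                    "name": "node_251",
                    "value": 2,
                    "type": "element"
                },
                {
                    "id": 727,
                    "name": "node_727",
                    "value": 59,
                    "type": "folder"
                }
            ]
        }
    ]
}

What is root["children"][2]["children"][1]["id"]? 727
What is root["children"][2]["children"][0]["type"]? "element"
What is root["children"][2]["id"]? 149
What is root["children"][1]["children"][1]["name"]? "node_634"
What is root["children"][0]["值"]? 57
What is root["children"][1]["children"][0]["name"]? "node_750"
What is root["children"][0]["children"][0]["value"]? 59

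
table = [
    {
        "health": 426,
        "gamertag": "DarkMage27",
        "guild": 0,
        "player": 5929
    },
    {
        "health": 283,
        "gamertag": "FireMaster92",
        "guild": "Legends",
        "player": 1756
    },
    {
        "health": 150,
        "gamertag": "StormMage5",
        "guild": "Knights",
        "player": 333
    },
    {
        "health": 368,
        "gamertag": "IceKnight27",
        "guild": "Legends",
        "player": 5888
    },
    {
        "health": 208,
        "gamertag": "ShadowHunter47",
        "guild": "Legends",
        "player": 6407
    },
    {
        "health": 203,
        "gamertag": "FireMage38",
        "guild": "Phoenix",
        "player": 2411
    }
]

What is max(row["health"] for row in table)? 426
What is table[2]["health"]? 150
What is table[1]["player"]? 1756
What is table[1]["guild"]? "Legends"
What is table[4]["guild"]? "Legends"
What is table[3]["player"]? 5888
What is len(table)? 6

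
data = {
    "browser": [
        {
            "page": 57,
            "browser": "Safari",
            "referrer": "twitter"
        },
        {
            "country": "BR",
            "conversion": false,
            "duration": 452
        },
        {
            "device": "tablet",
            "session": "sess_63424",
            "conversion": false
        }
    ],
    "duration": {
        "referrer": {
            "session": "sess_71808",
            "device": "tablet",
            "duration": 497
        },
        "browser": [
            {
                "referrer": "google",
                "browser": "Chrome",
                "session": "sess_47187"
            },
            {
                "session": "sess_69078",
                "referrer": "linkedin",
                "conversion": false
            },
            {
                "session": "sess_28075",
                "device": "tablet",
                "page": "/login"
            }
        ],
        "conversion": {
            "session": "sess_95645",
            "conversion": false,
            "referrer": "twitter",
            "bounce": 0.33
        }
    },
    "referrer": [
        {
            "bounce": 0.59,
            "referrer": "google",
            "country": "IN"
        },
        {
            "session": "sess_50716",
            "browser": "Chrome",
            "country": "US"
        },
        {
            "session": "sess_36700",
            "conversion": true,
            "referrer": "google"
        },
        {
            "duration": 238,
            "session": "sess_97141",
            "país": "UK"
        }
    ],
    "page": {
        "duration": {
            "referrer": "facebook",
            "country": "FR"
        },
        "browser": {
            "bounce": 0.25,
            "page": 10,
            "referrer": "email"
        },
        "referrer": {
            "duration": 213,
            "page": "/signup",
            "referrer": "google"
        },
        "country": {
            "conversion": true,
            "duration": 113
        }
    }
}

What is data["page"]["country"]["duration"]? 113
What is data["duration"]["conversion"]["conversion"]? False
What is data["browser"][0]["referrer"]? "twitter"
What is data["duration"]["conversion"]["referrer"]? "twitter"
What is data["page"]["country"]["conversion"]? True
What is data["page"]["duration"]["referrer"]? "facebook"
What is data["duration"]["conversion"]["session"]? "sess_95645"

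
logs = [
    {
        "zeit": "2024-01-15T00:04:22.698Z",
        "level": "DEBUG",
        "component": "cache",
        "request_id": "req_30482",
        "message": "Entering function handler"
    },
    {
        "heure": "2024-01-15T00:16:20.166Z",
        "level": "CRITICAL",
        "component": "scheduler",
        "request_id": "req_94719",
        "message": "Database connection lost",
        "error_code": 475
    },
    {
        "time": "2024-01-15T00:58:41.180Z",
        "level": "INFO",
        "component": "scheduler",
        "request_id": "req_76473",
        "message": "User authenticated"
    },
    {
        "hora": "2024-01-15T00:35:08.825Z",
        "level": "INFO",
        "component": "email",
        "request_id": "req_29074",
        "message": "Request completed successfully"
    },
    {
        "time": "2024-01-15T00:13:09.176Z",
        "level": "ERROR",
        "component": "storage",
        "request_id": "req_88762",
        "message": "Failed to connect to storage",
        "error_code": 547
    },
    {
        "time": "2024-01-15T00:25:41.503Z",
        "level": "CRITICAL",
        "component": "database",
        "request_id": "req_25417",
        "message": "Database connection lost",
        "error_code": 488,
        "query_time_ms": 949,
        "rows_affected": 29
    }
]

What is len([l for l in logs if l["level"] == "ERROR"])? 1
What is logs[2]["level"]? "INFO"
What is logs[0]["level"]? "DEBUG"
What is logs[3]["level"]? "INFO"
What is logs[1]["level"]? "CRITICAL"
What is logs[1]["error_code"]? 475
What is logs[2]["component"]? "scheduler"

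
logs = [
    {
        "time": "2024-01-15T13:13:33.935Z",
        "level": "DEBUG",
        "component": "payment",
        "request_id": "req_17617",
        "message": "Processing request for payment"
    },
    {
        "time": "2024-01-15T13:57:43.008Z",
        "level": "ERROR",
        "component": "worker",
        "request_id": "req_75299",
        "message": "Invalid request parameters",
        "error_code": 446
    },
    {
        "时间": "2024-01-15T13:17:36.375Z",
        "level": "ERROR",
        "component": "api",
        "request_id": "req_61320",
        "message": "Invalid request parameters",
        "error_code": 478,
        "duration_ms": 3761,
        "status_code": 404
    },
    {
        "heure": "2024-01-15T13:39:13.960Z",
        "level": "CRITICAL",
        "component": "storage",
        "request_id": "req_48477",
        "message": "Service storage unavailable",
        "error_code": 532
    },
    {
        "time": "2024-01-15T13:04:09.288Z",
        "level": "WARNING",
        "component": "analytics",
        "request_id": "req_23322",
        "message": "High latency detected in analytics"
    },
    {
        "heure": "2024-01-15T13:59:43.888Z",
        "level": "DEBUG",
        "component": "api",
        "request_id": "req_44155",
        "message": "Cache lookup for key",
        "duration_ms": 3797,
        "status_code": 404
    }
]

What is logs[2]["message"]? "Invalid request parameters"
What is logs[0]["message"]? "Processing request for payment"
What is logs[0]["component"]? "payment"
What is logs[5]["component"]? "api"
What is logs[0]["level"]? "DEBUG"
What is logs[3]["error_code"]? 532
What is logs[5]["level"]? "DEBUG"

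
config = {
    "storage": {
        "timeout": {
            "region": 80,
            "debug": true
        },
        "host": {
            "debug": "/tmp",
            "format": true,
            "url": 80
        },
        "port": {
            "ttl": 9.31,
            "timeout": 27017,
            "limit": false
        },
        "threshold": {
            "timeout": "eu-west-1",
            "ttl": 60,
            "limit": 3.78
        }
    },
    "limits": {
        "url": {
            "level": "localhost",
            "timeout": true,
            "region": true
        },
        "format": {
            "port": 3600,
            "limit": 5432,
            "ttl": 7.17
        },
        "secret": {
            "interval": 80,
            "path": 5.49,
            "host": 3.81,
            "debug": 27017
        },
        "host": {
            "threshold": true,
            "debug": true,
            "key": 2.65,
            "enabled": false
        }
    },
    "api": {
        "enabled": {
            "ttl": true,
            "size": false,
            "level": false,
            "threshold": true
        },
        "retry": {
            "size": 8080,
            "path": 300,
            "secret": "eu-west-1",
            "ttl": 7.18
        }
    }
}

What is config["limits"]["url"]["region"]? True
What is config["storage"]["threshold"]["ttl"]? 60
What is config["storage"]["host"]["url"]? 80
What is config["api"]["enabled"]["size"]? False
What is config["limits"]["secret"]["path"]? 5.49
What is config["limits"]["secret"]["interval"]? 80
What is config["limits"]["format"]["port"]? 3600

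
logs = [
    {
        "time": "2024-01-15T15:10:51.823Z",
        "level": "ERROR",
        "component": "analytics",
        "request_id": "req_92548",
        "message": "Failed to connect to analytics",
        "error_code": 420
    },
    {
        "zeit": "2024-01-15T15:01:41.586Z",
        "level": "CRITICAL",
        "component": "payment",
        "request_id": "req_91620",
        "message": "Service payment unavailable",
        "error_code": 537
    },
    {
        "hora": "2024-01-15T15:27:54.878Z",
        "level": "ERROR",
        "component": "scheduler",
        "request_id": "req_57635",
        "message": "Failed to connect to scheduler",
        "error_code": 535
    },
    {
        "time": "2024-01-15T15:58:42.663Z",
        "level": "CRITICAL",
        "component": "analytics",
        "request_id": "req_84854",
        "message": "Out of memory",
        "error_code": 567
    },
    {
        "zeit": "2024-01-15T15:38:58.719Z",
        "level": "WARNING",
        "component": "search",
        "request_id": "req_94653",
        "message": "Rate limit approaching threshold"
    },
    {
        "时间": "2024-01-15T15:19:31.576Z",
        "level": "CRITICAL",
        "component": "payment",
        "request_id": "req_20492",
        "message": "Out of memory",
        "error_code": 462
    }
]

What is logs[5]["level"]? "CRITICAL"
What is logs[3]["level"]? "CRITICAL"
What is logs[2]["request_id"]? "req_57635"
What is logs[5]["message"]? "Out of memory"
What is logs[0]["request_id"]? "req_92548"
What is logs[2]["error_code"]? 535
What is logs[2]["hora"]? "2024-01-15T15:27:54.878Z"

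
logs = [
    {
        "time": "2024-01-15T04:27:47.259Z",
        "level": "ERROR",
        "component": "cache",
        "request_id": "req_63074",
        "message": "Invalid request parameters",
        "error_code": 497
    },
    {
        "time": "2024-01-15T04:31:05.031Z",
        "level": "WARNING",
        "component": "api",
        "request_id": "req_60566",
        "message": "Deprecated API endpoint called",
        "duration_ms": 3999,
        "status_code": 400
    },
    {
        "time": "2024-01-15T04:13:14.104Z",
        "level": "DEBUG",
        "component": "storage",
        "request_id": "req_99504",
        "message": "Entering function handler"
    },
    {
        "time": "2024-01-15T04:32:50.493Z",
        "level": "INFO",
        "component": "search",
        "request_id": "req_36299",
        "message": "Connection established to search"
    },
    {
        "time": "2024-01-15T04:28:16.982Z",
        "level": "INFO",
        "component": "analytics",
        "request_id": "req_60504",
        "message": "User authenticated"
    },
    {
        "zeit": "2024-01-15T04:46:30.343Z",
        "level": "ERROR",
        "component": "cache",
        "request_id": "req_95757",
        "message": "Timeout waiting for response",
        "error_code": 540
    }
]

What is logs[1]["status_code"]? 400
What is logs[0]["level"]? "ERROR"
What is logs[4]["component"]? "analytics"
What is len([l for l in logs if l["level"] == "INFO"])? 2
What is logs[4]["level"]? "INFO"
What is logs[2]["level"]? "DEBUG"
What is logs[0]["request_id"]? "req_63074"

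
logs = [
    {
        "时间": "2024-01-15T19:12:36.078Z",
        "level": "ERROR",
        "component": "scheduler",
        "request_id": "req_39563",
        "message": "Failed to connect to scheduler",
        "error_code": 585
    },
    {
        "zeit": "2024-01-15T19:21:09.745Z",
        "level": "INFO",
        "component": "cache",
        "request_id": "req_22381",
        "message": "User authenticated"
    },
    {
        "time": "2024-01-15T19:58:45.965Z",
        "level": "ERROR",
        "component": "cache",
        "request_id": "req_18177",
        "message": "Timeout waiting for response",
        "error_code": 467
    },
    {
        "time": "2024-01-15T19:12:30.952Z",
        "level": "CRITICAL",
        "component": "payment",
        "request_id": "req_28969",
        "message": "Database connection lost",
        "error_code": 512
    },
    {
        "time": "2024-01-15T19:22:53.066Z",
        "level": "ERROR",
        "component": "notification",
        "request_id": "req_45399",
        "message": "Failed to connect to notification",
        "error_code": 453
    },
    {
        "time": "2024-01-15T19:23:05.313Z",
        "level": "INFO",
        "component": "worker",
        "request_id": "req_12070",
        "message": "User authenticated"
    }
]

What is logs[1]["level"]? "INFO"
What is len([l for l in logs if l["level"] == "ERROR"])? 3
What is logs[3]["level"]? "CRITICAL"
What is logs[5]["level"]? "INFO"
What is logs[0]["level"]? "ERROR"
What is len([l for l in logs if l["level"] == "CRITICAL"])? 1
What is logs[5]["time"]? "2024-01-15T19:23:05.313Z"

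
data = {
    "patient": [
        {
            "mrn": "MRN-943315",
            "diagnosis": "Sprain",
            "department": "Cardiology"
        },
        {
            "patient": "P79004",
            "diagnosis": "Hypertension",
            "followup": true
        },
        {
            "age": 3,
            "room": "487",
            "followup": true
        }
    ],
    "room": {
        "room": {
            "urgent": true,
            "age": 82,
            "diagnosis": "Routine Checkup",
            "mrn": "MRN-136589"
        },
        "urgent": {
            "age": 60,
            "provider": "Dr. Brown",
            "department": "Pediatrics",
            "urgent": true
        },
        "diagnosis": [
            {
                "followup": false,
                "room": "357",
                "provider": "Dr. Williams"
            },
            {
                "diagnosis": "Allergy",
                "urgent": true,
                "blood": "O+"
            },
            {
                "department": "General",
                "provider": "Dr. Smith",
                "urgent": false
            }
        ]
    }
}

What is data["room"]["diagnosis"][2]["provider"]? "Dr. Smith"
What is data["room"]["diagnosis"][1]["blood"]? "O+"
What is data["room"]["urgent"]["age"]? 60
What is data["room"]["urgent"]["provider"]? "Dr. Brown"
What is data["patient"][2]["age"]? 3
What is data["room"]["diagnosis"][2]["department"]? "General"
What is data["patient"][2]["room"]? "487"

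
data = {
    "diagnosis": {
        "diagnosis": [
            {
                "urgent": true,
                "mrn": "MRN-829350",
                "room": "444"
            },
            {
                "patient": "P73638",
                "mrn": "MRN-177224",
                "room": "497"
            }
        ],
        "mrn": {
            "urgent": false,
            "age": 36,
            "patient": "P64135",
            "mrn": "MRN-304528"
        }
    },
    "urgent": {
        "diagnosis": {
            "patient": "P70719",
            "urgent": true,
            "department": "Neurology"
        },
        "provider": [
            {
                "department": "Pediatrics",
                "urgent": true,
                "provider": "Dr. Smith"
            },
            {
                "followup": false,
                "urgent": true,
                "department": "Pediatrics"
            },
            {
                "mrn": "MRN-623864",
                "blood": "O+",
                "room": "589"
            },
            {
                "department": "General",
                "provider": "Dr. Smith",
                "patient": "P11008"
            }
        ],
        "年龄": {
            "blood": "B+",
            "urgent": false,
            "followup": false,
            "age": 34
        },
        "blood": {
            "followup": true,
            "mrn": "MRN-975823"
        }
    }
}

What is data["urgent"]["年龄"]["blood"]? "B+"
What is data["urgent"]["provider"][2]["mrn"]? "MRN-623864"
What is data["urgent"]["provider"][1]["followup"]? False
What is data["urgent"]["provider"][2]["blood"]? "O+"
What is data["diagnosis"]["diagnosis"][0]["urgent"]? True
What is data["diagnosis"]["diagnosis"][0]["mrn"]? "MRN-829350"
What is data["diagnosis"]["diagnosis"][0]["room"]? "444"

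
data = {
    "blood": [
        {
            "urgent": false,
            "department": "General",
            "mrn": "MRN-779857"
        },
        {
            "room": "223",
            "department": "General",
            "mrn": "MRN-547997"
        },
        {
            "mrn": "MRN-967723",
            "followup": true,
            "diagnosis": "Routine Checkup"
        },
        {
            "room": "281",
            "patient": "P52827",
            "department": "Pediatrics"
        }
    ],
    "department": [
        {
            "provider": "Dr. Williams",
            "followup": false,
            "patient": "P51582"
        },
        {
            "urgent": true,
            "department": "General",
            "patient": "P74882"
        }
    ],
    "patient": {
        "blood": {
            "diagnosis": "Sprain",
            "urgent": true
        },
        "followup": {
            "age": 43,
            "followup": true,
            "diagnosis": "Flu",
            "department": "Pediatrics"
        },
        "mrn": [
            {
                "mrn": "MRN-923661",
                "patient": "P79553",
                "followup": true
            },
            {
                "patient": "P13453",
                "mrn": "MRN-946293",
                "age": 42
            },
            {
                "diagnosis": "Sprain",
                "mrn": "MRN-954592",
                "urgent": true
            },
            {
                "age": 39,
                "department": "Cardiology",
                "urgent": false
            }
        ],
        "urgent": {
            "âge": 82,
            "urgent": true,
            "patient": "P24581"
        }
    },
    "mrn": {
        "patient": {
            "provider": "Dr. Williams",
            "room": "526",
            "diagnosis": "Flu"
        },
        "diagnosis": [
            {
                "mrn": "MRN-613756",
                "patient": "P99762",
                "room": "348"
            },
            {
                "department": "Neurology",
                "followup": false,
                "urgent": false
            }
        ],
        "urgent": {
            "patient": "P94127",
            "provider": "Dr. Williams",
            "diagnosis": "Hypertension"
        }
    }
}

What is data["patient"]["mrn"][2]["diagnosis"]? "Sprain"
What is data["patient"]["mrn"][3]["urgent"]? False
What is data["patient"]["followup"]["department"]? "Pediatrics"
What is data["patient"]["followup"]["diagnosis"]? "Flu"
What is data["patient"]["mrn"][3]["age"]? 39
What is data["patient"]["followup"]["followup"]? True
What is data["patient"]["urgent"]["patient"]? "P24581"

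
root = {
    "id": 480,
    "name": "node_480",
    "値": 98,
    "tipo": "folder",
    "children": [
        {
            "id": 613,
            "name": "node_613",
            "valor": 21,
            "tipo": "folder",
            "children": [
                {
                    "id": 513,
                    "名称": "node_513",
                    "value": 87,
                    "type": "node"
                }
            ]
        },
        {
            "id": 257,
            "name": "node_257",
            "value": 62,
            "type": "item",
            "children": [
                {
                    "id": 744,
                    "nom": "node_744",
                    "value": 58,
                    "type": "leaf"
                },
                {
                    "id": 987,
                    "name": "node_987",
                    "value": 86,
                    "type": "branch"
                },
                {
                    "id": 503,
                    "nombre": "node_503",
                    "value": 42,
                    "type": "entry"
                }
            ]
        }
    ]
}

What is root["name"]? "node_480"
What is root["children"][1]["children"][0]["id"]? 744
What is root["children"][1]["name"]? "node_257"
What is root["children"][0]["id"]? 613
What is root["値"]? 98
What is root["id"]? 480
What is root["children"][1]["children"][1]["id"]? 987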